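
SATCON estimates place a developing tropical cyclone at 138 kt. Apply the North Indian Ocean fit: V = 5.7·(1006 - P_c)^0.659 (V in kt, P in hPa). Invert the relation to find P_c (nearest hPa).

880 hPa

ΔP = (V / 5.7)^(1/0.659) = (138/5.7)^1.517.
138/5.7 = 24.211; 24.211^1.517 ≈ 125.94 hPa.
P_c = 1006 − 125.94 = 880.06 ≈ 880 hPa.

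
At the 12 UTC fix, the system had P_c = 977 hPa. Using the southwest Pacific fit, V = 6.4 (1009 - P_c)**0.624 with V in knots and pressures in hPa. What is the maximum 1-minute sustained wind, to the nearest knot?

56 kt

ΔP = 1009 − 977 = 32 hPa.
32^0.624 ≈ 8.694.
V ≈ 6.4 × 8.694 ≈ 55.6 kt.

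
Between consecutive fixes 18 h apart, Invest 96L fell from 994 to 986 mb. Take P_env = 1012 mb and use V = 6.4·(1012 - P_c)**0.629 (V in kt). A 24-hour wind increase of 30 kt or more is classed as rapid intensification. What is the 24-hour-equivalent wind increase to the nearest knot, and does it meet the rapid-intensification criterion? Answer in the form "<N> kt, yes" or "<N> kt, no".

V₁: ΔP = 18, V ≈ 6.4 × 18^0.629 ≈ 39.42 kt.
V₂: ΔP = 26, V ≈ 6.4 × 26^0.629 ≈ 49.68 kt.
ΔV over 18 h = 10.26 kt → 24 h equivalent = 10.26 × 24/18 ≈ 13.68 kt.
14 kt < 30 kt ⇒ not rapid intensification.

14 kt, no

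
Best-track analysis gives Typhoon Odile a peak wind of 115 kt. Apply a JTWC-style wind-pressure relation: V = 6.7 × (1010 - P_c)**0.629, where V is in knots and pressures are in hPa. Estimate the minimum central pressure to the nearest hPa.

918 hPa

ΔP = (V / 6.7)^(1/0.629) = (115/6.7)^1.590.
115/6.7 = 17.164; 17.164^1.590 ≈ 91.80 hPa.
P_c = 1010 − 91.80 = 918.20 ≈ 918 hPa.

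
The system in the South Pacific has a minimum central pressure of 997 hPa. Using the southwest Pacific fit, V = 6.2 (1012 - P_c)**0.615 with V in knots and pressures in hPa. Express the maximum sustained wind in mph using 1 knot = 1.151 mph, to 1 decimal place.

37.7 mph

ΔP = 1012 − 997 = 15 hPa.
V ≈ 6.2 × 15^0.615 = 6.2 × 5.288 ≈ 32.786 kt.
32.786 × 1.151 ≈ 37.74 mph → 37.7 mph.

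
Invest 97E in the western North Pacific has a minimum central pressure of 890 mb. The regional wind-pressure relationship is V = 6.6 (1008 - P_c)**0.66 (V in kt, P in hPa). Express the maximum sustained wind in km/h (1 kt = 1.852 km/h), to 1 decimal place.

ΔP = 1008 − 890 = 118 mb.
V ≈ 6.6 × 118^0.66 = 6.6 × 23.305 ≈ 153.811 kt.
153.811 × 1.852 ≈ 284.86 km/h → 284.9 km/h.

284.9 km/h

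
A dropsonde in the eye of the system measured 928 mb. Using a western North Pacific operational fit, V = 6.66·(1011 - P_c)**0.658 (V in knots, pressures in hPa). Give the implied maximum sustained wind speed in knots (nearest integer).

122 kt

ΔP = 1011 − 928 = 83 mb.
83^0.658 ≈ 18.313.
V ≈ 6.66 × 18.313 ≈ 122.0 kt.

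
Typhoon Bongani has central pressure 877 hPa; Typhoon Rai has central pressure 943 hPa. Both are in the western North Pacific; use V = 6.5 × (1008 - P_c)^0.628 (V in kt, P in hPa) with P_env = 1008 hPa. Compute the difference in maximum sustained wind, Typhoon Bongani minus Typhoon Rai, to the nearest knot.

Typhoon Bongani: ΔP = 131; V ≈ 6.5 × 131^0.628 ≈ 138.85 kt.
Typhoon Rai: ΔP = 65; V ≈ 6.5 × 65^0.628 ≈ 89.42 kt.
Difference ≈ 138.85 − 89.42 = 49.43 → 49 kt.

49 kt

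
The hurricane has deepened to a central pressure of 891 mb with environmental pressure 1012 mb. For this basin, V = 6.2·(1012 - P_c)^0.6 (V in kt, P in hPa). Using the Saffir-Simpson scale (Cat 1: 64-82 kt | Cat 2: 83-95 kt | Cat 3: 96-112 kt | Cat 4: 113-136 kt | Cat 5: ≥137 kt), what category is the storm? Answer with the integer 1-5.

3

ΔP = 1012 − 891 = 121 mb.
V ≈ 6.2 × 121^0.6 = 6.2 × 17.77 ≈ 110 kt.
110 kt falls in the Category 3 band.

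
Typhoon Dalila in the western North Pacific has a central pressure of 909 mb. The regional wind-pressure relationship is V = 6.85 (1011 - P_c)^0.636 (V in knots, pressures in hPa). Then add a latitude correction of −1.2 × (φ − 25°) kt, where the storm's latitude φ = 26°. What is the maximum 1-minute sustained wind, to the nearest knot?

129 kt

ΔP = 1011 − 909 = 102 mb.
102^0.636 ≈ 18.944.
V ≈ 6.85 × 18.944 ≈ 129.8 kt.
Latitude correction: −1.2 × (26 − 25) = -1.2 kt.
Corrected V ≈ 128.6 kt → 129 kt.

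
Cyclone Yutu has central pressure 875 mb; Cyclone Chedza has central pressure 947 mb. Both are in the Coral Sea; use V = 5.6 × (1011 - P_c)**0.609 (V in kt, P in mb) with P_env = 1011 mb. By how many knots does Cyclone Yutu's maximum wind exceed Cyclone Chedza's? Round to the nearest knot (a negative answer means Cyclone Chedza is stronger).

Cyclone Yutu: ΔP = 136; V ≈ 5.6 × 136^0.609 ≈ 111.56 kt.
Cyclone Chedza: ΔP = 64; V ≈ 5.6 × 64^0.609 ≈ 70.49 kt.
Difference ≈ 111.56 − 70.49 = 41.07 → 41 kt.

41 kt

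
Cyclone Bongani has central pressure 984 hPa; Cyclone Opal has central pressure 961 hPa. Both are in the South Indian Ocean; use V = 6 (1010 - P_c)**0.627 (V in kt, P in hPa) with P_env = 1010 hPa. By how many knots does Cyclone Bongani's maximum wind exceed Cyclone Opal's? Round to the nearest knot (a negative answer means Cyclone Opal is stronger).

Cyclone Bongani: ΔP = 26; V ≈ 6 × 26^0.627 ≈ 46.27 kt.
Cyclone Opal: ΔP = 49; V ≈ 6 × 49^0.627 ≈ 68.85 kt.
Difference ≈ 46.27 − 68.85 = -22.58 → -23 kt.

-23 kt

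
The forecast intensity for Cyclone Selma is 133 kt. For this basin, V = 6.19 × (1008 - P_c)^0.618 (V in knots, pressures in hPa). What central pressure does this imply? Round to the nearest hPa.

ΔP = (V / 6.19)^(1/0.618) = (133/6.19)^1.618.
133/6.19 = 21.486; 21.486^1.618 ≈ 143.09 hPa.
P_c = 1008 − 143.09 = 864.91 ≈ 865 hPa.

865 hPa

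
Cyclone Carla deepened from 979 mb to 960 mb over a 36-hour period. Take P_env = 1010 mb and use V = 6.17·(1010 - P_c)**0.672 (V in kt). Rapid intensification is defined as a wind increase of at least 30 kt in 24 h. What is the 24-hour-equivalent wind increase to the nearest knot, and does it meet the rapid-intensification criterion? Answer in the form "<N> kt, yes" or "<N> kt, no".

16 kt, no

V₁: ΔP = 31, V ≈ 6.17 × 31^0.672 ≈ 62.01 kt.
V₂: ΔP = 50, V ≈ 6.17 × 50^0.672 ≈ 85.51 kt.
ΔV over 36 h = 23.50 kt → 24 h equivalent = 23.50 × 24/36 ≈ 15.67 kt.
16 kt < 30 kt ⇒ not rapid intensification.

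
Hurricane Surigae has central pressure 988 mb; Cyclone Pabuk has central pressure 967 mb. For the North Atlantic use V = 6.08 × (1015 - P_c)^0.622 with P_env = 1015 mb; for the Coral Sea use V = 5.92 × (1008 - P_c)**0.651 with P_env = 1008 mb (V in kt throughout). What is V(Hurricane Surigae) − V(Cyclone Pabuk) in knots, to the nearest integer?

-19 kt

Hurricane Surigae: ΔP = 27; V ≈ 6.08 × 27^0.622 ≈ 47.23 kt.
Cyclone Pabuk: ΔP = 41; V ≈ 5.92 × 41^0.651 ≈ 66.41 kt.
Difference ≈ 47.23 − 66.41 = -19.18 → -19 kt.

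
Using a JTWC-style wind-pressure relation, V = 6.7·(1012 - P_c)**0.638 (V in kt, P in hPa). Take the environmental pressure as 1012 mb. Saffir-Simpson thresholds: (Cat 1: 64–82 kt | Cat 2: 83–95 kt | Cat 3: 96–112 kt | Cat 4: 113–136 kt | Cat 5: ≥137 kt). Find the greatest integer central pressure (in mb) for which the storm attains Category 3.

947 mb

Category 3 begins at V = 96 kt.
Required ΔP = (96/6.7)^(1/0.638) = 14.328^1.567 ≈ 64.90 mb.
P_c ≤ 1012 − 64.90 = 947.10, so the highest integer P_c is 947 mb.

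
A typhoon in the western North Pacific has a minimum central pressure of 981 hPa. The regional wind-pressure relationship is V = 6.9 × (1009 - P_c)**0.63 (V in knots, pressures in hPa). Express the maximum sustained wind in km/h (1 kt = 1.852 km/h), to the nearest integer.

104 km/h

ΔP = 1009 − 981 = 28 hPa.
V ≈ 6.9 × 28^0.63 = 6.9 × 8.160 ≈ 56.307 kt.
56.307 × 1.852 ≈ 104.28 km/h → 104 km/h.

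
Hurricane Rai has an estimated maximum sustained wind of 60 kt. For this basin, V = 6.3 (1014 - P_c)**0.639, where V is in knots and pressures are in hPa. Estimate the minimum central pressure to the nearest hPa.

ΔP = (V / 6.3)^(1/0.639) = (60/6.3)^1.565.
60/6.3 = 9.524; 9.524^1.565 ≈ 34.02 hPa.
P_c = 1014 − 34.02 = 979.98 ≈ 980 hPa.

980 hPa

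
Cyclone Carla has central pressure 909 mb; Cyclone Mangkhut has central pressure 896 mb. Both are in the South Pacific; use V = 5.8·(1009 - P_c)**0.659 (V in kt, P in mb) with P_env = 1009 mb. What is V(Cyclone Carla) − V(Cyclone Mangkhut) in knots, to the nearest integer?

-10 kt

Cyclone Carla: ΔP = 100; V ≈ 5.8 × 100^0.659 ≈ 120.62 kt.
Cyclone Mangkhut: ΔP = 113; V ≈ 5.8 × 113^0.659 ≈ 130.74 kt.
Difference ≈ 120.62 − 130.74 = -10.12 → -10 kt.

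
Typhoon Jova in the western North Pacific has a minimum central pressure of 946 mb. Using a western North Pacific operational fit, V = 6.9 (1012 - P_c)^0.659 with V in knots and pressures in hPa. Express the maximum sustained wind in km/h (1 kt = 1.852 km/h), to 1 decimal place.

ΔP = 1012 − 946 = 66 mb.
V ≈ 6.9 × 66^0.659 = 6.9 × 15.815 ≈ 109.126 kt.
109.126 × 1.852 ≈ 202.10 km/h → 202.1 km/h.

202.1 km/h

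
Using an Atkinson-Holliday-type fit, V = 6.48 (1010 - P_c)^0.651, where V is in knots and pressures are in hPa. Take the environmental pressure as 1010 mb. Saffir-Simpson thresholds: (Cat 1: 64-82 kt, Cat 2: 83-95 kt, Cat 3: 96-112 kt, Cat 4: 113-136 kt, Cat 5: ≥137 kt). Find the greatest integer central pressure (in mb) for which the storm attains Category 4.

929 mb

Category 4 begins at V = 113 kt.
Required ΔP = (113/6.48)^(1/0.651) = 17.438^1.536 ≈ 80.74 mb.
P_c ≤ 1010 − 80.74 = 929.26, so the highest integer P_c is 929 mb.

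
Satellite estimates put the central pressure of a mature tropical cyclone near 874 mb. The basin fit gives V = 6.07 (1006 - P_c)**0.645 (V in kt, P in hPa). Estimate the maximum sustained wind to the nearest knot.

142 kt

ΔP = 1006 − 874 = 132 mb.
132^0.645 ≈ 23.322.
V ≈ 6.07 × 23.322 ≈ 141.6 kt.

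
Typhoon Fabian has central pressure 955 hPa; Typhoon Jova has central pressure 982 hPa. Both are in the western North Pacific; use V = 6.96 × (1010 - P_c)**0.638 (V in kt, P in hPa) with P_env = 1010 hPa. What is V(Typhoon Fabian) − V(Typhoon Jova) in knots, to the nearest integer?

Typhoon Fabian: ΔP = 55; V ≈ 6.96 × 55^0.638 ≈ 89.73 kt.
Typhoon Jova: ΔP = 28; V ≈ 6.96 × 28^0.638 ≈ 58.33 kt.
Difference ≈ 89.73 − 58.33 = 31.40 → 31 kt.

31 kt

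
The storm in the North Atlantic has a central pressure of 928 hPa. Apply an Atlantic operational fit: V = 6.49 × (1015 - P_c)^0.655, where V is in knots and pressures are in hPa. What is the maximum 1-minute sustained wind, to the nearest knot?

121 kt

ΔP = 1015 − 928 = 87 hPa.
87^0.655 ≈ 18.637.
V ≈ 6.49 × 18.637 ≈ 121.0 kt.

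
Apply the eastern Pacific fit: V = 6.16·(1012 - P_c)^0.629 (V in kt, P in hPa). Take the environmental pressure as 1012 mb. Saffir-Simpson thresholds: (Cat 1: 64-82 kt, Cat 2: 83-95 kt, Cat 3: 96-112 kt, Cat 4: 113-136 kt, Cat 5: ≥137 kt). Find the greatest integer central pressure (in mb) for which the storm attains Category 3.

Category 3 begins at V = 96 kt.
Required ΔP = (96/6.16)^(1/0.629) = 15.584^1.590 ≈ 78.74 mb.
P_c ≤ 1012 − 78.74 = 933.26, so the highest integer P_c is 933 mb.

933 mb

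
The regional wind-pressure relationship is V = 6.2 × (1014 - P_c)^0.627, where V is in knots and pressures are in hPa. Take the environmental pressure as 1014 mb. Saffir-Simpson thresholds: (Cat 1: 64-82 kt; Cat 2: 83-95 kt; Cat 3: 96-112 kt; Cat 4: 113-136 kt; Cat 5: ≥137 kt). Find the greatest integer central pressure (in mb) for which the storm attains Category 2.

Category 2 begins at V = 83 kt.
Required ΔP = (83/6.2)^(1/0.627) = 13.387^1.595 ≈ 62.65 mb.
P_c ≤ 1014 − 62.65 = 951.35, so the highest integer P_c is 951 mb.

951 mb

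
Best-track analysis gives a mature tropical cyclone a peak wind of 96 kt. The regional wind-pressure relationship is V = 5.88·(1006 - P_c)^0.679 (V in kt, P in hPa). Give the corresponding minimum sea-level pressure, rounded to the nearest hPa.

945 hPa

ΔP = (V / 5.88)^(1/0.679) = (96/5.88)^1.473.
96/5.88 = 16.327; 16.327^1.473 ≈ 61.14 hPa.
P_c = 1006 − 61.14 = 944.86 ≈ 945 hPa.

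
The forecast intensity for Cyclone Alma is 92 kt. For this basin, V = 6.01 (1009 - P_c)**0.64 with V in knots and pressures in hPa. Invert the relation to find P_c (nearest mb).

938 mb

ΔP = (V / 6.01)^(1/0.64) = (92/6.01)^1.562.
92/6.01 = 15.308; 15.308^1.562 ≈ 71.03 mb.
P_c = 1009 − 71.03 = 937.97 ≈ 938 mb.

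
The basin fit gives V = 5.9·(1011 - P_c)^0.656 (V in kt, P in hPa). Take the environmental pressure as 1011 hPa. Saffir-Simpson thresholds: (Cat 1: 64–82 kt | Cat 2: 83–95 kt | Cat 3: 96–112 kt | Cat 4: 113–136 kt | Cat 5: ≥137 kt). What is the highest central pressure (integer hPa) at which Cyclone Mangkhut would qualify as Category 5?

Category 5 begins at V = 137 kt.
Required ΔP = (137/5.9)^(1/0.656) = 23.220^1.524 ≈ 120.81 hPa.
P_c ≤ 1011 − 120.81 = 890.19, so the highest integer P_c is 890 hPa.

890 hPa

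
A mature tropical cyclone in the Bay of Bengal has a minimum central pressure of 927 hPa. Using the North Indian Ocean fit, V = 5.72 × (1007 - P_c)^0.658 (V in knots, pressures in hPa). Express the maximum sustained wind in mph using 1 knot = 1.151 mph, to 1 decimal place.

117.7 mph

ΔP = 1007 − 927 = 80 hPa.
V ≈ 5.72 × 80^0.658 = 5.72 × 17.874 ≈ 102.242 kt.
102.242 × 1.151 ≈ 117.68 mph → 117.7 mph.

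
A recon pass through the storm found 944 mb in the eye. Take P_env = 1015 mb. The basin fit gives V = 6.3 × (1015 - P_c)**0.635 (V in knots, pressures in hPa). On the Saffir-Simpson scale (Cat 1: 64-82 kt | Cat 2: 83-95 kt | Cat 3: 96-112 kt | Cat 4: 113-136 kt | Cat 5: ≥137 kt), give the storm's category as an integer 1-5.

ΔP = 1015 − 944 = 71 mb.
V ≈ 6.3 × 71^0.635 = 6.3 × 14.98 ≈ 94 kt.
94 kt falls in the Category 2 band.

2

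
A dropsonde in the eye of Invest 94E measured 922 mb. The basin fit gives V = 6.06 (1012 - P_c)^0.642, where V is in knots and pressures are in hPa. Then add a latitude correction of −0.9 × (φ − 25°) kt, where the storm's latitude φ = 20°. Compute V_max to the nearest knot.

ΔP = 1012 − 922 = 90 mb.
90^0.642 ≈ 17.973.
V ≈ 6.06 × 17.973 ≈ 108.9 kt.
Latitude correction: −0.9 × (20 − 25) = 4.5 kt.
Corrected V ≈ 113.4 kt → 113 kt.

113 kt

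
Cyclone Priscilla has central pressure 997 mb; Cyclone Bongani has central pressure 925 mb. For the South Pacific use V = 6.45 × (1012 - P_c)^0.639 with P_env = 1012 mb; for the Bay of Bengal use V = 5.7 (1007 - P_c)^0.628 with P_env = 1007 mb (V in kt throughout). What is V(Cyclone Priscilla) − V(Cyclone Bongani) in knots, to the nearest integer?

-54 kt

Cyclone Priscilla: ΔP = 15; V ≈ 6.45 × 15^0.639 ≈ 36.40 kt.
Cyclone Bongani: ΔP = 82; V ≈ 5.7 × 82^0.628 ≈ 90.73 kt.
Difference ≈ 36.40 − 90.73 = -54.33 → -54 kt.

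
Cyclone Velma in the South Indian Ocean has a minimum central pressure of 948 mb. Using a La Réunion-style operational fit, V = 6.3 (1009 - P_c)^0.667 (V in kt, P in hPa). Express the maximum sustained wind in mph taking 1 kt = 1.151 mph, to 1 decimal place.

112.5 mph

ΔP = 1009 − 948 = 61 mb.
V ≈ 6.3 × 61^0.667 = 6.3 × 15.517 ≈ 97.759 kt.
97.759 × 1.151 ≈ 112.52 mph → 112.5 mph.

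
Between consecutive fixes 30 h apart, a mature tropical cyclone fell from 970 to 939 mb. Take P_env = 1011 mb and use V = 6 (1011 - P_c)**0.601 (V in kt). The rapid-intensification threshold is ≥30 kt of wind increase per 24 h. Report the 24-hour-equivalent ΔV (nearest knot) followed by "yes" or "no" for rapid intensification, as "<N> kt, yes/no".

V₁: ΔP = 41, V ≈ 6 × 41^0.601 ≈ 55.90 kt.
V₂: ΔP = 72, V ≈ 6 × 72^0.601 ≈ 78.42 kt.
ΔV over 30 h = 22.52 kt → 24 h equivalent = 22.52 × 24/30 ≈ 18.02 kt.
18 kt < 30 kt ⇒ not rapid intensification.

18 kt, no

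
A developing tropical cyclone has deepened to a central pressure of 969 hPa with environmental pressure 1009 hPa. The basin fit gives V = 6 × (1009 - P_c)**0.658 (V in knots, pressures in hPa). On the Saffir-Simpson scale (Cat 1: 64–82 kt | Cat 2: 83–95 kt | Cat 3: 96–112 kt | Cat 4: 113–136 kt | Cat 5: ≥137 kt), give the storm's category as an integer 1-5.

ΔP = 1009 − 969 = 40 hPa.
V ≈ 6 × 40^0.658 = 6 × 11.33 ≈ 68 kt.
68 kt falls in the Category 1 band.

1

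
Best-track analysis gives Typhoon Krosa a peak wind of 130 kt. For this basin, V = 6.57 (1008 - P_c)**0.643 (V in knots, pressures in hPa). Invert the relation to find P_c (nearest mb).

ΔP = (V / 6.57)^(1/0.643) = (130/6.57)^1.555.
130/6.57 = 19.787; 19.787^1.555 ≈ 103.79 mb.
P_c = 1008 − 103.79 = 904.21 ≈ 904 mb.

904 mb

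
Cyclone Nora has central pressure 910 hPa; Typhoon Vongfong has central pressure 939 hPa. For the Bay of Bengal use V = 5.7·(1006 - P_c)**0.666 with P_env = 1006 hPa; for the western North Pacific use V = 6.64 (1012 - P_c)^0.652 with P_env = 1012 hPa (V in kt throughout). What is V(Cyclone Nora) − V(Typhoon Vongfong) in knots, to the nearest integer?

Cyclone Nora: ΔP = 96; V ≈ 5.7 × 96^0.666 ≈ 119.14 kt.
Typhoon Vongfong: ΔP = 73; V ≈ 6.64 × 73^0.652 ≈ 108.91 kt.
Difference ≈ 119.14 − 108.91 = 10.23 → 10 kt.

10 kt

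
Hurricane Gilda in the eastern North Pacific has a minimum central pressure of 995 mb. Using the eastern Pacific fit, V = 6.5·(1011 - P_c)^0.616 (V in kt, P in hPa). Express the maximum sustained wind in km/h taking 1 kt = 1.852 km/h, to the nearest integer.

ΔP = 1011 − 995 = 16 mb.
V ≈ 6.5 × 16^0.616 = 6.5 × 5.517 ≈ 35.863 kt.
35.863 × 1.852 ≈ 66.42 km/h → 66 km/h.

66 km/h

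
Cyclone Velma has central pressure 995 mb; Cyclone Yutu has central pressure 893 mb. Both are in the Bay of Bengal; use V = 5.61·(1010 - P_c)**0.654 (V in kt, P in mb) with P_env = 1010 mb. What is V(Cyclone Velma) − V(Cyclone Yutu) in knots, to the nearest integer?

-93 kt

Cyclone Velma: ΔP = 15; V ≈ 5.61 × 15^0.654 ≈ 32.97 kt.
Cyclone Yutu: ΔP = 117; V ≈ 5.61 × 117^0.654 ≈ 126.34 kt.
Difference ≈ 32.97 − 126.34 = -93.37 → -93 kt.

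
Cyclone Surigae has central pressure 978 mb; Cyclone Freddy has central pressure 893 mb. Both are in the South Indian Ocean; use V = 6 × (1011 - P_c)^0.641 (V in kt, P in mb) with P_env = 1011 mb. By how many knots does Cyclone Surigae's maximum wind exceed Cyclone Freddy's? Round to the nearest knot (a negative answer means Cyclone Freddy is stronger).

-71 kt

Cyclone Surigae: ΔP = 33; V ≈ 6 × 33^0.641 ≈ 56.43 kt.
Cyclone Freddy: ΔP = 118; V ≈ 6 × 118^0.641 ≈ 127.71 kt.
Difference ≈ 56.43 − 127.71 = -71.28 → -71 kt.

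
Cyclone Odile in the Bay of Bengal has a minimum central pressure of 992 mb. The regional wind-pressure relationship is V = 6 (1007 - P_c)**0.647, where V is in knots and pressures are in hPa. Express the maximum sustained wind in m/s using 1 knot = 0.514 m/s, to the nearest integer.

18 m/s

ΔP = 1007 − 992 = 15 mb.
V ≈ 6 × 15^0.647 = 6 × 5.767 ≈ 34.600 kt.
34.600 × 0.514 ≈ 17.78 m/s → 18 m/s.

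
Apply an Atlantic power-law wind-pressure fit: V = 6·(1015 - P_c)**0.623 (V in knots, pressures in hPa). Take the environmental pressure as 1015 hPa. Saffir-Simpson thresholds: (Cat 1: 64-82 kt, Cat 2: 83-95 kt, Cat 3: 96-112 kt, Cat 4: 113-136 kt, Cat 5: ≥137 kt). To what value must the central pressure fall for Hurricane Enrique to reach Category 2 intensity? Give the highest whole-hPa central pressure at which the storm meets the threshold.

947 hPa

Category 2 begins at V = 83 kt.
Required ΔP = (83/6)^(1/0.623) = 13.833^1.605 ≈ 67.82 hPa.
P_c ≤ 1015 − 67.82 = 947.18, so the highest integer P_c is 947 hPa.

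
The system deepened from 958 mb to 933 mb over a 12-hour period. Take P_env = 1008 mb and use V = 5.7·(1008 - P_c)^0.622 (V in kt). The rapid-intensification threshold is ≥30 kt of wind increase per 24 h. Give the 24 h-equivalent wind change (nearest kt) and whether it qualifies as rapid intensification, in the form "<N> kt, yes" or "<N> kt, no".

37 kt, yes

V₁: ΔP = 50, V ≈ 5.7 × 50^0.622 ≈ 64.96 kt.
V₂: ΔP = 75, V ≈ 5.7 × 75^0.622 ≈ 83.59 kt.
ΔV over 12 h = 18.63 kt → 24 h equivalent = 18.63 × 24/12 ≈ 37.26 kt.
37 kt ≥ 30 kt ⇒ rapid intensification.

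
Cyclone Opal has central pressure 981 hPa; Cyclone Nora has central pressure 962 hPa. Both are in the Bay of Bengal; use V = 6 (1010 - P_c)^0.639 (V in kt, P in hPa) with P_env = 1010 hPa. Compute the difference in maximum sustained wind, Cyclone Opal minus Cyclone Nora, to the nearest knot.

-20 kt

Cyclone Opal: ΔP = 29; V ≈ 6 × 29^0.639 ≈ 51.60 kt.
Cyclone Nora: ΔP = 48; V ≈ 6 × 48^0.639 ≈ 71.20 kt.
Difference ≈ 51.60 − 71.20 = -19.60 → -20 kt.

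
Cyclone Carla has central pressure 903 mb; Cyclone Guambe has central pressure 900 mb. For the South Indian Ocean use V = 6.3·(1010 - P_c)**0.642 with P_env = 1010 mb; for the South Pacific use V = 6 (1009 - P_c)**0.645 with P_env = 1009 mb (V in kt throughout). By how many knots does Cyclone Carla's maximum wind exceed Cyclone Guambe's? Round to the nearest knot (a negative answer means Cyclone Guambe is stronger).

3 kt

Cyclone Carla: ΔP = 107; V ≈ 6.3 × 107^0.642 ≈ 126.53 kt.
Cyclone Guambe: ΔP = 109; V ≈ 6 × 109^0.645 ≈ 123.68 kt.
Difference ≈ 126.53 − 123.68 = 2.85 → 3 kt.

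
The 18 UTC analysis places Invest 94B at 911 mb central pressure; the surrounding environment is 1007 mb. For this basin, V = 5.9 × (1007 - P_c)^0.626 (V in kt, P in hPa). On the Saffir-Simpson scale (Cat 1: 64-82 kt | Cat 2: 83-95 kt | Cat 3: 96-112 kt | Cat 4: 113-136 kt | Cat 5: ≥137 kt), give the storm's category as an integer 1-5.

ΔP = 1007 − 911 = 96 mb.
V ≈ 5.9 × 96^0.626 = 5.9 × 17.41 ≈ 103 kt.
103 kt falls in the Category 3 band.

3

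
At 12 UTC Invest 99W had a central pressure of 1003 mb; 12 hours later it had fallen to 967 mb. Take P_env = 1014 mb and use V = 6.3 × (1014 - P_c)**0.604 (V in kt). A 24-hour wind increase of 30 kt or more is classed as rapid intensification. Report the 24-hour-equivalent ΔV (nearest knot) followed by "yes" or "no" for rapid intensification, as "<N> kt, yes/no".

V₁: ΔP = 11, V ≈ 6.3 × 11^0.604 ≈ 26.81 kt.
V₂: ΔP = 47, V ≈ 6.3 × 47^0.604 ≈ 64.46 kt.
ΔV over 12 h = 37.65 kt → 24 h equivalent = 37.65 × 24/12 ≈ 75.30 kt.
75 kt ≥ 30 kt ⇒ rapid intensification.

75 kt, yes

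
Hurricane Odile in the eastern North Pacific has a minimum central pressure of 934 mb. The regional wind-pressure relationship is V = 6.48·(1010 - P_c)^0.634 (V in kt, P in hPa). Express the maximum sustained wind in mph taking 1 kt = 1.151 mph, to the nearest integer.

116 mph

ΔP = 1010 − 934 = 76 mb.
V ≈ 6.48 × 76^0.634 = 6.48 × 15.575 ≈ 100.928 kt.
100.928 × 1.151 ≈ 116.17 mph → 116 mph.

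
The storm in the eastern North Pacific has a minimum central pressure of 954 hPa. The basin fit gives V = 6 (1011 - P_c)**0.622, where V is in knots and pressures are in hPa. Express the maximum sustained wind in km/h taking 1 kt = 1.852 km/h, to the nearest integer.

ΔP = 1011 − 954 = 57 hPa.
V ≈ 6 × 57^0.622 = 6 × 12.364 ≈ 74.183 kt.
74.183 × 1.852 ≈ 137.39 km/h → 137 km/h.

137 km/h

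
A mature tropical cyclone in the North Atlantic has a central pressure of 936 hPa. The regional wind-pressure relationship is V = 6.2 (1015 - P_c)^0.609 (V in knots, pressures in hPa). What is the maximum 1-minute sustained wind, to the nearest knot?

89 kt

ΔP = 1015 − 936 = 79 hPa.
79^0.609 ≈ 14.311.
V ≈ 6.2 × 14.311 ≈ 88.7 kt.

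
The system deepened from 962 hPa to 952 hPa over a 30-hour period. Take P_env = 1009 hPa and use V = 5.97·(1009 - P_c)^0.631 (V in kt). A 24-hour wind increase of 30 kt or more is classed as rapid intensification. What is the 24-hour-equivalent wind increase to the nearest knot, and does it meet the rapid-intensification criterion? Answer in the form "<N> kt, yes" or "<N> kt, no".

V₁: ΔP = 47, V ≈ 5.97 × 47^0.631 ≈ 67.77 kt.
V₂: ΔP = 57, V ≈ 5.97 × 57^0.631 ≈ 76.55 kt.
ΔV over 30 h = 8.78 kt → 24 h equivalent = 8.78 × 24/30 ≈ 7.02 kt.
7 kt < 30 kt ⇒ not rapid intensification.

7 kt, no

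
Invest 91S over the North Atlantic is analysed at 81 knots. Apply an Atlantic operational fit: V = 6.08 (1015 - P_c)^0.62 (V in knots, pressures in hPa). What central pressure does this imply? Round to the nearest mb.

950 mb

ΔP = (V / 6.08)^(1/0.62) = (81/6.08)^1.613.
81/6.08 = 13.322; 13.322^1.613 ≈ 65.14 mb.
P_c = 1015 − 65.14 = 949.86 ≈ 950 mb.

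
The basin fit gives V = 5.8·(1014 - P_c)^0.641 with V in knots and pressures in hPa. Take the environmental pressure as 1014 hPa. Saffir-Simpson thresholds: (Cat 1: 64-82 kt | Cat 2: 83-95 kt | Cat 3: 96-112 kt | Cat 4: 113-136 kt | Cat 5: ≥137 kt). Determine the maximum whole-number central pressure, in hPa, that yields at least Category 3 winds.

934 hPa

Category 3 begins at V = 96 kt.
Required ΔP = (96/5.8)^(1/0.641) = 16.552^1.560 ≈ 79.70 hPa.
P_c ≤ 1014 − 79.70 = 934.30, so the highest integer P_c is 934 hPa.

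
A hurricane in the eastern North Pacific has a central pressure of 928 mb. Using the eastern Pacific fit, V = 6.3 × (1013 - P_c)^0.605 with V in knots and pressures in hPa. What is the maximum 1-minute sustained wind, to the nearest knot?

ΔP = 1013 − 928 = 85 mb.
85^0.605 ≈ 14.699.
V ≈ 6.3 × 14.699 ≈ 92.6 kt.

93 kt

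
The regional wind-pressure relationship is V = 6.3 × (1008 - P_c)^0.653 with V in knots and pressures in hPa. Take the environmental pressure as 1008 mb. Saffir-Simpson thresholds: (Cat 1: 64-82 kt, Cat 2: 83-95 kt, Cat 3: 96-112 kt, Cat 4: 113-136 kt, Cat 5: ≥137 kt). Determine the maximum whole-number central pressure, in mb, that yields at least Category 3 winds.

Category 3 begins at V = 96 kt.
Required ΔP = (96/6.3)^(1/0.653) = 15.238^1.531 ≈ 64.79 mb.
P_c ≤ 1008 − 64.79 = 943.21, so the highest integer P_c is 943 mb.

943 mb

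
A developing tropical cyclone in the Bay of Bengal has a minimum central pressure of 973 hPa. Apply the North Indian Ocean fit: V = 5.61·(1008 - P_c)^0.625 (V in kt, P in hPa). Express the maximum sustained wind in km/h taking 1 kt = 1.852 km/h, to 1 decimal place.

ΔP = 1008 − 973 = 35 hPa.
V ≈ 5.61 × 35^0.625 = 5.61 × 9.227 ≈ 51.761 kt.
51.761 × 1.852 ≈ 95.86 km/h → 95.9 km/h.

95.9 km/h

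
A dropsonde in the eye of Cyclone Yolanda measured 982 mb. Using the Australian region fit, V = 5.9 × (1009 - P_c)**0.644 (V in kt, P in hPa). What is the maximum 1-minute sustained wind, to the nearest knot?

ΔP = 1009 − 982 = 27 mb.
27^0.644 ≈ 8.352.
V ≈ 5.9 × 8.352 ≈ 49.3 kt.

49 kt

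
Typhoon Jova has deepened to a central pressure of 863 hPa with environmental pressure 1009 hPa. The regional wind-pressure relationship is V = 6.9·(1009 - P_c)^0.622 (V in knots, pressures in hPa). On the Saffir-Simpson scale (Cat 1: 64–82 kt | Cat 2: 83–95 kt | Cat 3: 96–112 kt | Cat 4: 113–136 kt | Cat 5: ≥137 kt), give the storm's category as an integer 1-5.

5

ΔP = 1009 − 863 = 146 hPa.
V ≈ 6.9 × 146^0.622 = 6.9 × 22.19 ≈ 153 kt.
153 kt falls in the Category 5 band.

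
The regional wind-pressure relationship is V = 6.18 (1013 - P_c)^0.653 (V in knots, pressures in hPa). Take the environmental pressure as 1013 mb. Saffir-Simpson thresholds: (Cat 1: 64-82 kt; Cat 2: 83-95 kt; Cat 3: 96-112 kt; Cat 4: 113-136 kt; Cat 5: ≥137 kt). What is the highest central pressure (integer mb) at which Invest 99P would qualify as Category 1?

Category 1 begins at V = 64 kt.
Required ΔP = (64/6.18)^(1/0.653) = 10.356^1.531 ≈ 35.86 mb.
P_c ≤ 1013 − 35.86 = 977.14, so the highest integer P_c is 977 mb.

977 mb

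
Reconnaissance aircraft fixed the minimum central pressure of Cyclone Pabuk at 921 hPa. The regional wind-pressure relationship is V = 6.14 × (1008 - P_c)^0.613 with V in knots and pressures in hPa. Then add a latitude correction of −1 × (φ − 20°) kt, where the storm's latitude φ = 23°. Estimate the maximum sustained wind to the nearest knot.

ΔP = 1008 − 921 = 87 hPa.
87^0.613 ≈ 15.450.
V ≈ 6.14 × 15.450 ≈ 94.9 kt.
Latitude correction: −1 × (23 − 20) = -3 kt.
Corrected V ≈ 91.9 kt → 92 kt.

92 kt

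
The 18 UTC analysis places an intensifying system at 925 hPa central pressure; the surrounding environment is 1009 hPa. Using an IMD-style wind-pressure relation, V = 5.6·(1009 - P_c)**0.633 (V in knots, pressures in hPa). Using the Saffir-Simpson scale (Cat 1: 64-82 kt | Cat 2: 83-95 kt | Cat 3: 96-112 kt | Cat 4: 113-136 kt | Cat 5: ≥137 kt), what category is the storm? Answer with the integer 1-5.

2

ΔP = 1009 − 925 = 84 hPa.
V ≈ 5.6 × 84^0.633 = 5.6 × 16.52 ≈ 93 kt.
93 kt falls in the Category 2 band.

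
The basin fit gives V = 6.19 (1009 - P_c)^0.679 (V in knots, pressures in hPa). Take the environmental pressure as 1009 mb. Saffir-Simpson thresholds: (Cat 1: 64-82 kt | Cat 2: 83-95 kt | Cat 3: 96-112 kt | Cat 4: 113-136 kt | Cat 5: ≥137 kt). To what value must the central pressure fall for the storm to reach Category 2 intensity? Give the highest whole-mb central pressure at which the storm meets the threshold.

Category 2 begins at V = 83 kt.
Required ΔP = (83/6.19)^(1/0.679) = 13.409^1.473 ≈ 45.75 mb.
P_c ≤ 1009 − 45.75 = 963.25, so the highest integer P_c is 963 mb.

963 mb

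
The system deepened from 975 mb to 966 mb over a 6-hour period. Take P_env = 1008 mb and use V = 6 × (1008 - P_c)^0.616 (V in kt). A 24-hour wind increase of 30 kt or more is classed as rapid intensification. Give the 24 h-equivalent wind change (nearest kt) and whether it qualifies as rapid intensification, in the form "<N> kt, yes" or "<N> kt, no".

33 kt, yes

V₁: ΔP = 33, V ≈ 6 × 33^0.616 ≈ 51.71 kt.
V₂: ΔP = 42, V ≈ 6 × 42^0.616 ≈ 59.99 kt.
ΔV over 6 h = 8.28 kt → 24 h equivalent = 8.28 × 24/6 ≈ 33.12 kt.
33 kt ≥ 30 kt ⇒ rapid intensification.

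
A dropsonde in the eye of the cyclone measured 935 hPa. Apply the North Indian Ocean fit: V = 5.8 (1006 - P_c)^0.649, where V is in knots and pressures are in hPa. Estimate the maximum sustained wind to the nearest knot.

ΔP = 1006 − 935 = 71 hPa.
71^0.649 ≈ 15.903.
V ≈ 5.8 × 15.903 ≈ 92.2 kt.

92 kt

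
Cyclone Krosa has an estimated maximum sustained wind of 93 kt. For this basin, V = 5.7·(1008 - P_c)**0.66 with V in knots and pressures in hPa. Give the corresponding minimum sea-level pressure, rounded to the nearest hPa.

ΔP = (V / 5.7)^(1/0.66) = (93/5.7)^1.515.
93/5.7 = 16.316; 16.316^1.515 ≈ 68.75 hPa.
P_c = 1008 − 68.75 = 939.25 ≈ 939 hPa.

939 hPa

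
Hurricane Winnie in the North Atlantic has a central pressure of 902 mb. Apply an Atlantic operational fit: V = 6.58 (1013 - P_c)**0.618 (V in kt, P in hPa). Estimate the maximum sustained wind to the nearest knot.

121 kt

ΔP = 1013 − 902 = 111 mb.
111^0.618 ≈ 18.366.
V ≈ 6.58 × 18.366 ≈ 120.8 kt.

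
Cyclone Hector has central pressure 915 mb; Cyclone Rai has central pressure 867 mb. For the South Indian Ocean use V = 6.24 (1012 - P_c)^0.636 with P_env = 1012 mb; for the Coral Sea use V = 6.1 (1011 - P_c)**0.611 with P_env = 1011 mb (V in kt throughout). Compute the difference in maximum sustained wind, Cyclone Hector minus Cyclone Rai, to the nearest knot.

-13 kt

Cyclone Hector: ΔP = 97; V ≈ 6.24 × 97^0.636 ≈ 114.49 kt.
Cyclone Rai: ΔP = 144; V ≈ 6.1 × 144^0.611 ≈ 127.08 kt.
Difference ≈ 114.49 − 127.08 = -12.59 → -13 kt.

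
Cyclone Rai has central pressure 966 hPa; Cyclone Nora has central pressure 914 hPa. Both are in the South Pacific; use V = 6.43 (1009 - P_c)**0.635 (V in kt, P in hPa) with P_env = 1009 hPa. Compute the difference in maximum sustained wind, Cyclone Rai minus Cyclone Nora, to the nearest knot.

-46 kt

Cyclone Rai: ΔP = 43; V ≈ 6.43 × 43^0.635 ≈ 70.06 kt.
Cyclone Nora: ΔP = 95; V ≈ 6.43 × 95^0.635 ≈ 115.90 kt.
Difference ≈ 70.06 − 115.90 = -45.84 → -46 kt.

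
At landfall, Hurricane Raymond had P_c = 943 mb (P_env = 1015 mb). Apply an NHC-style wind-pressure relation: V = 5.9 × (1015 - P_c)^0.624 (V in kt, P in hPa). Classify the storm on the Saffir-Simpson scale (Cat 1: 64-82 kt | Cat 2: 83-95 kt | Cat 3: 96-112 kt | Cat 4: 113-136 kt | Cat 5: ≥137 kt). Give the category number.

2

ΔP = 1015 − 943 = 72 mb.
V ≈ 5.9 × 72^0.624 = 5.9 × 14.42 ≈ 85 kt.
85 kt falls in the Category 2 band.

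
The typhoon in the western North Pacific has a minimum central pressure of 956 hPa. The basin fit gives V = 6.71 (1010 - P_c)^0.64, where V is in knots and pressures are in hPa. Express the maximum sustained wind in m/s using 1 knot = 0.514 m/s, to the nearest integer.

44 m/s

ΔP = 1010 − 956 = 54 hPa.
V ≈ 6.71 × 54^0.64 = 6.71 × 12.845 ≈ 86.190 kt.
86.190 × 0.514 ≈ 44.30 m/s → 44 m/s.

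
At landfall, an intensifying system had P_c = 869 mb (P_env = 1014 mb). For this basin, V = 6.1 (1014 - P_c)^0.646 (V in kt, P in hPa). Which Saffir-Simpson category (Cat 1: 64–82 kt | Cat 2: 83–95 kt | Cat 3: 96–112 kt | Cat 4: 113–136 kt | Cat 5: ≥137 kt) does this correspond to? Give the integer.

ΔP = 1014 − 869 = 145 mb.
V ≈ 6.1 × 145^0.646 = 6.1 × 24.90 ≈ 152 kt.
152 kt falls in the Category 5 band.

5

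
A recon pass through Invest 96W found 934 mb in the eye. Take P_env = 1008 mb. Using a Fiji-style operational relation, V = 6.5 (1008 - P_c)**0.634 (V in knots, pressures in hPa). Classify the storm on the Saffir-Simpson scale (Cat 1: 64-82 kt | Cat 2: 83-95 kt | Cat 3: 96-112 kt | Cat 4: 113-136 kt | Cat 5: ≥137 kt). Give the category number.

3

ΔP = 1008 − 934 = 74 mb.
V ≈ 6.5 × 74^0.634 = 6.5 × 15.31 ≈ 100 kt.
100 kt falls in the Category 3 band.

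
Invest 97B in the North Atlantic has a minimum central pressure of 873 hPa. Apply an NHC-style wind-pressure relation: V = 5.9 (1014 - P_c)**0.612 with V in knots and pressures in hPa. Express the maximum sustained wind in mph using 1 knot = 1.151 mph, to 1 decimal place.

ΔP = 1014 − 873 = 141 hPa.
V ≈ 5.9 × 141^0.612 = 5.9 × 20.669 ≈ 121.948 kt.
121.948 × 1.151 ≈ 140.36 mph → 140.4 mph.

140.4 mph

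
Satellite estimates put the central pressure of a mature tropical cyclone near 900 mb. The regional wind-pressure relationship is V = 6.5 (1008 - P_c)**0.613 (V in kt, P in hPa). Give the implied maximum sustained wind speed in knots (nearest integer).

ΔP = 1008 − 900 = 108 mb.
108^0.613 ≈ 17.640.
V ≈ 6.5 × 17.640 ≈ 114.7 kt.

115 kt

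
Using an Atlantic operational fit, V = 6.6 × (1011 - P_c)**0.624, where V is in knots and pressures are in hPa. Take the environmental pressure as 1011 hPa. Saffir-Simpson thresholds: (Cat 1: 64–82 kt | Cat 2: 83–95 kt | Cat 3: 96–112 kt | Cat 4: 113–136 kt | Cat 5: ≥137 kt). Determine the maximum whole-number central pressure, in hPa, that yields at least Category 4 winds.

916 hPa

Category 4 begins at V = 113 kt.
Required ΔP = (113/6.6)^(1/0.624) = 17.121^1.603 ≈ 94.80 hPa.
P_c ≤ 1011 − 94.80 = 916.20, so the highest integer P_c is 916 hPa.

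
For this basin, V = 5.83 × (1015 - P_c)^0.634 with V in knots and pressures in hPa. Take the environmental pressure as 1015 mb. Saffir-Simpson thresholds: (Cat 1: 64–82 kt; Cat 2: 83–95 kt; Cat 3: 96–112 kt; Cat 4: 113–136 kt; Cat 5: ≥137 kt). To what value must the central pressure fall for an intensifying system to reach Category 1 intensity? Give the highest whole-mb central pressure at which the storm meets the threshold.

Category 1 begins at V = 64 kt.
Required ΔP = (64/5.83)^(1/0.634) = 10.978^1.577 ≈ 43.77 mb.
P_c ≤ 1015 − 43.77 = 971.23, so the highest integer P_c is 971 mb.

971 mb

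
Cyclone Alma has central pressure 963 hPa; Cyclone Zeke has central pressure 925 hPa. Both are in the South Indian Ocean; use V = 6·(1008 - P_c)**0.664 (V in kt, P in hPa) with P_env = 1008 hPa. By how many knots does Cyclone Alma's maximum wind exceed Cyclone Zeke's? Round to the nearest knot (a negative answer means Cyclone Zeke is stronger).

-38 kt

Cyclone Alma: ΔP = 45; V ≈ 6 × 45^0.664 ≈ 75.14 kt.
Cyclone Zeke: ΔP = 83; V ≈ 6 × 83^0.664 ≈ 112.83 kt.
Difference ≈ 75.14 − 112.83 = -37.69 → -38 kt.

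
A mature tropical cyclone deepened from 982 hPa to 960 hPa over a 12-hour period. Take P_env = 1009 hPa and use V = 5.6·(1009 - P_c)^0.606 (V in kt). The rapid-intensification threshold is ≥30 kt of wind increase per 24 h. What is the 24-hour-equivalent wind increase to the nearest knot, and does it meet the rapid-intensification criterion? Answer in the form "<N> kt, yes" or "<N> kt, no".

V₁: ΔP = 27, V ≈ 5.6 × 27^0.606 ≈ 41.27 kt.
V₂: ΔP = 49, V ≈ 5.6 × 49^0.606 ≈ 59.22 kt.
ΔV over 12 h = 17.95 kt → 24 h equivalent = 17.95 × 24/12 ≈ 35.90 kt.
36 kt ≥ 30 kt ⇒ rapid intensification.

36 kt, yes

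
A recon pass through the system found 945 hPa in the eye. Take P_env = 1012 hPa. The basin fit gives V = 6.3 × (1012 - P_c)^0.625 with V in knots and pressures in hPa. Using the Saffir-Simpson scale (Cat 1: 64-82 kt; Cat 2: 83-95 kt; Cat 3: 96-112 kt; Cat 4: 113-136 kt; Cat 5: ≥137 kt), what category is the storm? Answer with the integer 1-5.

2

ΔP = 1012 − 945 = 67 hPa.
V ≈ 6.3 × 67^0.625 = 6.3 × 13.85 ≈ 87 kt.
87 kt falls in the Category 2 band.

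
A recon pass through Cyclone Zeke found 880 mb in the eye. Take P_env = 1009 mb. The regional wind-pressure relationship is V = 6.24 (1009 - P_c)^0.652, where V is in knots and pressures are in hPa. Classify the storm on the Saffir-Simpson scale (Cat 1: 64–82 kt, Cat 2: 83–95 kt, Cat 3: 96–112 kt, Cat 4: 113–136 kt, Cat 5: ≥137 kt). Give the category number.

ΔP = 1009 − 880 = 129 mb.
V ≈ 6.24 × 129^0.652 = 6.24 × 23.77 ≈ 148 kt.
148 kt falls in the Category 5 band.

5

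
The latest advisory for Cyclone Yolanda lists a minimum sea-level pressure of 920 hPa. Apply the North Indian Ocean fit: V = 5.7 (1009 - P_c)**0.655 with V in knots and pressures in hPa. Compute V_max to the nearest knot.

ΔP = 1009 − 920 = 89 hPa.
89^0.655 ≈ 18.917.
V ≈ 5.7 × 18.917 ≈ 107.8 kt.

108 kt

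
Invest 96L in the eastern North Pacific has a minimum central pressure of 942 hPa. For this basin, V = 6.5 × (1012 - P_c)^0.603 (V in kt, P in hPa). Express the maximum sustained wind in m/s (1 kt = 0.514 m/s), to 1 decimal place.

43.3 m/s

ΔP = 1012 − 942 = 70 hPa.
V ≈ 6.5 × 70^0.603 = 6.5 × 12.960 ≈ 84.238 kt.
84.238 × 0.514 ≈ 43.30 m/s → 43.3 m/s.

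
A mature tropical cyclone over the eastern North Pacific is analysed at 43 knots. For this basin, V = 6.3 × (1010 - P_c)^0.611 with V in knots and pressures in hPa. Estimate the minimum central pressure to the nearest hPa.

ΔP = (V / 6.3)^(1/0.611) = (43/6.3)^1.637.
43/6.3 = 6.825; 6.825^1.637 ≈ 23.18 hPa.
P_c = 1010 − 23.18 = 986.82 ≈ 987 hPa.

987 hPa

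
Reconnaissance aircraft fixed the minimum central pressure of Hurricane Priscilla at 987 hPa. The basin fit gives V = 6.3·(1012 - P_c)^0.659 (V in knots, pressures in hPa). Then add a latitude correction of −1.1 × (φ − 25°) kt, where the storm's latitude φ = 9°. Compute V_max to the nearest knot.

ΔP = 1012 − 987 = 25 hPa.
25^0.659 ≈ 8.341.
V ≈ 6.3 × 8.341 ≈ 52.6 kt.
Latitude correction: −1.1 × (9 − 25) = 17.6 kt.
Corrected V ≈ 70.2 kt → 70 kt.

70 kt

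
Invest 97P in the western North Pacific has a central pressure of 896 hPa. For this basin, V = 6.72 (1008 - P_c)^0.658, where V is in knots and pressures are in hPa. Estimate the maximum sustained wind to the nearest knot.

ΔP = 1008 − 896 = 112 hPa.
112^0.658 ≈ 22.304.
V ≈ 6.72 × 22.304 ≈ 149.9 kt.

150 kt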